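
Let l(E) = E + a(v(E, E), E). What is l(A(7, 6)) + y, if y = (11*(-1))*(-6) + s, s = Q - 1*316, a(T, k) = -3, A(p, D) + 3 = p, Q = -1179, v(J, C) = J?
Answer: -1428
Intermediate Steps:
A(p, D) = -3 + p
l(E) = -3 + E (l(E) = E - 3 = -3 + E)
s = -1495 (s = -1179 - 1*316 = -1179 - 316 = -1495)
y = -1429 (y = (11*(-1))*(-6) - 1495 = -11*(-6) - 1495 = 66 - 1495 = -1429)
l(A(7, 6)) + y = (-3 + (-3 + 7)) - 1429 = (-3 + 4) - 1429 = 1 - 1429 = -1428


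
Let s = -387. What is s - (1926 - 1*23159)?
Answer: 20846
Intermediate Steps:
s - (1926 - 1*23159) = -387 - (1926 - 1*23159) = -387 - (1926 - 23159) = -387 - 1*(-21233) = -387 + 21233 = 20846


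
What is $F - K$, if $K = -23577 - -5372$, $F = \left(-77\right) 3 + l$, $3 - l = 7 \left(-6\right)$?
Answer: $18019$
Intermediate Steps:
$l = 45$ ($l = 3 - 7 \left(-6\right) = 3 - -42 = 3 + 42 = 45$)
$F = -186$ ($F = \left(-77\right) 3 + 45 = -231 + 45 = -186$)
$K = -18205$ ($K = -23577 + 5372 = -18205$)
$F - K = -186 - -18205 = -186 + 18205 = 18019$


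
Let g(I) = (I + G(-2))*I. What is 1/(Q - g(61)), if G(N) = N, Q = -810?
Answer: -1/4409 ≈ -0.00022681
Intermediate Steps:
g(I) = I*(-2 + I) (g(I) = (I - 2)*I = (-2 + I)*I = I*(-2 + I))
1/(Q - g(61)) = 1/(-810 - 61*(-2 + 61)) = 1/(-810 - 61*59) = 1/(-810 - 1*3599) = 1/(-810 - 3599) = 1/(-4409) = -1/4409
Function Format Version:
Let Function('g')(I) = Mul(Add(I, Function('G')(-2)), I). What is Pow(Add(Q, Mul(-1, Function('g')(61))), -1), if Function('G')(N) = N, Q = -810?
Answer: Rational(-1, 4409) ≈ -0.00022681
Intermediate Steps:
Function('g')(I) = Mul(I, Add(-2, I)) (Function('g')(I) = Mul(Add(I, -2), I) = Mul(Add(-2, I), I) = Mul(I, Add(-2, I)))
Pow(Add(Q, Mul(-1, Function('g')(61))), -1) = Pow(Add(-810, Mul(-1, Mul(61, Add(-2, 61)))), -1) = Pow(Add(-810, Mul(-1, Mul(61, 59))), -1) = Pow(Add(-810, Mul(-1, 3599)), -1) = Pow(Add(-810, -3599), -1) = Pow(-4409, -1) = Rational(-1, 4409)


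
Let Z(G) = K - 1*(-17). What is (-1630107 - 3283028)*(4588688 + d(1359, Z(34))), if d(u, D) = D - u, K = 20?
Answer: -22538348452410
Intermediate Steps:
Z(G) = 37 (Z(G) = 20 - 1*(-17) = 20 + 17 = 37)
(-1630107 - 3283028)*(4588688 + d(1359, Z(34))) = (-1630107 - 3283028)*(4588688 + (37 - 1*1359)) = -4913135*(4588688 + (37 - 1359)) = -4913135*(4588688 - 1322) = -4913135*4587366 = -22538348452410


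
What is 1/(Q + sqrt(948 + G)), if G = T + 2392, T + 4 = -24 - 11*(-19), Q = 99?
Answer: 99/6280 - sqrt(3521)/6280 ≈ 0.0063156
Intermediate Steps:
T = 181 (T = -4 + (-24 - 11*(-19)) = -4 + (-24 + 209) = -4 + 185 = 181)
G = 2573 (G = 181 + 2392 = 2573)
1/(Q + sqrt(948 + G)) = 1/(99 + sqrt(948 + 2573)) = 1/(99 + sqrt(3521))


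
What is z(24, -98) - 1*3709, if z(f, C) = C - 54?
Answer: -3861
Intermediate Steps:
z(f, C) = -54 + C
z(24, -98) - 1*3709 = (-54 - 98) - 1*3709 = -152 - 3709 = -3861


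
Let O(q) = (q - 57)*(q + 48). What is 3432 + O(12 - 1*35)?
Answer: 1432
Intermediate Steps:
O(q) = (-57 + q)*(48 + q)
3432 + O(12 - 1*35) = 3432 + (-2736 + (12 - 1*35)² - 9*(12 - 1*35)) = 3432 + (-2736 + (12 - 35)² - 9*(12 - 35)) = 3432 + (-2736 + (-23)² - 9*(-23)) = 3432 + (-2736 + 529 + 207) = 3432 - 2000 = 1432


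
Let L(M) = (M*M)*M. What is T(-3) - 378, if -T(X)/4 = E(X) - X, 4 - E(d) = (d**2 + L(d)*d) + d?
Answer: -58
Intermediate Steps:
L(M) = M**3 (L(M) = M**2*M = M**3)
E(d) = 4 - d - d**2 - d**4 (E(d) = 4 - ((d**2 + d**3*d) + d) = 4 - ((d**2 + d**4) + d) = 4 - (d + d**2 + d**4) = 4 + (-d - d**2 - d**4) = 4 - d - d**2 - d**4)
T(X) = -16 + 4*X**2 + 4*X**4 + 8*X (T(X) = -4*((4 - X - X**2 - X**4) - X) = -4*(4 - X**2 - X**4 - 2*X) = -16 + 4*X**2 + 4*X**4 + 8*X)
T(-3) - 378 = (-16 + 4*(-3)**2 + 4*(-3)**4 + 8*(-3)) - 378 = (-16 + 4*9 + 4*81 - 24) - 378 = (-16 + 36 + 324 - 24) - 378 = 320 - 378 = -58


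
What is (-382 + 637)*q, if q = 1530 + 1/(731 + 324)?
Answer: 82321701/211 ≈ 3.9015e+5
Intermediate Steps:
q = 1614151/1055 (q = 1530 + 1/1055 = 1614151/1055 ≈ 1530.0)
(-382 + 637)*q = (-382 + 637)*(1614151/1055) = 255*(1614151/1055) = 82321701/211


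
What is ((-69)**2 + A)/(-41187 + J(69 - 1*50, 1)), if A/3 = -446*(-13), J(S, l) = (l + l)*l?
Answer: -4431/8237 ≈ -0.53794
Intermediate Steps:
J(S, l) = 2*l**2 (J(S, l) = (2*l)*l = 2*l**2)
A = 17394 (A = 3*(-446*(-13)) = 3*5798 = 17394)
((-69)**2 + A)/(-41187 + J(69 - 1*50, 1)) = ((-69)**2 + 17394)/(-41187 + 2*1**2) = (4761 + 17394)/(-41187 + 2*1) = 22155/(-41187 + 2) = 22155/(-41185) = 22155*(-1/41185) = -4431/8237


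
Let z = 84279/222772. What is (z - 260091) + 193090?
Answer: -14925862493/222772 ≈ -67001.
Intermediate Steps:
z = 84279/222772 (z = 84279*(1/222772) = 84279/222772 ≈ 0.37832)
(z - 260091) + 193090 = (84279/222772 - 260091) + 193090 = -57940907973/222772 + 193090 = -14925862493/222772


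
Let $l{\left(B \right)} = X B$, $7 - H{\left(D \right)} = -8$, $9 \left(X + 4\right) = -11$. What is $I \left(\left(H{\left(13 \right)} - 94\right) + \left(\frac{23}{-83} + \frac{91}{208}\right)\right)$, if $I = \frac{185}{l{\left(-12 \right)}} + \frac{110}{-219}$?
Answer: $- \frac{10560464635}{54676416} \approx -193.14$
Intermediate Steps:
$X = - \frac{47}{9}$ ($X = -4 + \frac{1}{9} \left(-11\right) = -4 - \frac{11}{9} = - \frac{47}{9} \approx -5.2222$)
$H{\left(D \right)} = 15$ ($H{\left(D \right)} = 7 - -8 = 7 + 8 = 15$)
$l{\left(B \right)} = - \frac{47 B}{9}$
$I = \frac{100865}{41172}$ ($I = \frac{185}{\left(- \frac{47}{9}\right) \left(-12\right)} + \frac{110}{-219} = \frac{185}{\frac{188}{3}} + 110 \left(- \frac{1}{219}\right) = 185 \cdot \frac{3}{188} - \frac{110}{219} = \frac{555}{188} - \frac{110}{219} = \frac{100865}{41172} \approx 2.4498$)
$I \left(\left(H{\left(13 \right)} - 94\right) + \left(\frac{23}{-83} + \frac{91}{208}\right)\right) = \frac{100865 \left(\left(15 - 94\right) + \left(\frac{23}{-83} + \frac{91}{208}\right)\right)}{41172} = \frac{100865 \left(-79 + \left(23 \left(- \frac{1}{83}\right) + 91 \cdot \frac{1}{208}\right)\right)}{41172} = \frac{100865 \left(-79 + \left(- \frac{23}{83} + \frac{7}{16}\right)\right)}{41172} = \frac{100865 \left(-79 + \frac{213}{1328}\right)}{41172} = \frac{100865}{41172} \left(- \frac{104699}{1328}\right) = - \frac{10560464635}{54676416}$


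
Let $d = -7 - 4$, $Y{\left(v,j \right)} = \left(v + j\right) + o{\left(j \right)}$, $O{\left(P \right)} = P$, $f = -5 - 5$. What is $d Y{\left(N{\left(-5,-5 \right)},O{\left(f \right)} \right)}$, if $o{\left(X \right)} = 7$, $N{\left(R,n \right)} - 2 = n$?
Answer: $66$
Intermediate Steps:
$N{\left(R,n \right)} = 2 + n$
$f = -10$ ($f = -5 - 5 = -10$)
$Y{\left(v,j \right)} = 7 + j + v$ ($Y{\left(v,j \right)} = \left(v + j\right) + 7 = \left(j + v\right) + 7 = 7 + j + v$)
$d = -11$ ($d = -7 - 4 = -11$)
$d Y{\left(N{\left(-5,-5 \right)},O{\left(f \right)} \right)} = - 11 \left(7 - 10 + \left(2 - 5\right)\right) = - 11 \left(7 - 10 - 3\right) = \left(-11\right) \left(-6\right) = 66$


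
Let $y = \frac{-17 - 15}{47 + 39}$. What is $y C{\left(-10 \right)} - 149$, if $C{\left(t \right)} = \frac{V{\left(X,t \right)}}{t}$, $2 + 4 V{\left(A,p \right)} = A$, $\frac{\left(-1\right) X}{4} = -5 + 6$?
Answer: $- \frac{32047}{215} \approx -149.06$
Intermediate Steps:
$X = -4$ ($X = - 4 \left(-5 + 6\right) = \left(-4\right) 1 = -4$)
$V{\left(A,p \right)} = - \frac{1}{2} + \frac{A}{4}$
$y = - \frac{16}{43}$ ($y = - \frac{32}{86} = \left(-32\right) \frac{1}{86} = - \frac{16}{43} \approx -0.37209$)
$C{\left(t \right)} = - \frac{3}{2 t}$ ($C{\left(t \right)} = \frac{- \frac{1}{2} + \frac{1}{4} \left(-4\right)}{t} = \frac{- \frac{1}{2} - 1}{t} = - \frac{3}{2 t}$)
$y C{\left(-10 \right)} - 149 = - \frac{16 \left(- \frac{3}{2 \left(-10\right)}\right)}{43} - 149 = - \frac{16 \left(\left(- \frac{3}{2}\right) \left(- \frac{1}{10}\right)\right)}{43} - 149 = \left(- \frac{16}{43}\right) \frac{3}{20} - 149 = - \frac{12}{215} - 149 = - \frac{32047}{215}$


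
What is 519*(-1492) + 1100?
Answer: -773248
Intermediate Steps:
519*(-1492) + 1100 = -774348 + 1100 = -773248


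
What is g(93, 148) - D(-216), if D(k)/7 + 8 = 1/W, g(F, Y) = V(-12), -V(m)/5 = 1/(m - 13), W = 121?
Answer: 33966/605 ≈ 56.142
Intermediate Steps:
V(m) = -5/(-13 + m) (V(m) = -5/(m - 13) = -5/(-13 + m))
g(F, Y) = ⅕ (g(F, Y) = -5/(-13 - 12) = -5/(-25) = -5*(-1/25) = ⅕)
D(k) = -6769/121 (D(k) = -56 + 7/121 = -6769/121)
g(93, 148) - D(-216) = ⅕ - 1*(-6769/121) = ⅕ + 6769/121 = 33966/605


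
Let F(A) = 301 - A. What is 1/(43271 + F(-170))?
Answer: 1/43742 ≈ 2.2861e-5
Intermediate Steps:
1/(43271 + F(-170)) = 1/(43271 + (301 - 1*(-170))) = 1/(43271 + (301 + 170)) = 1/(43271 + 471) = 1/43742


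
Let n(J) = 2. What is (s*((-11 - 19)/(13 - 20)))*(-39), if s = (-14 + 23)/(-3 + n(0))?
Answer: 10530/7 ≈ 1504.3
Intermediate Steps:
s = -9 (s = (-14 + 23)/(-3 + 2) = 9/(-1) = 9*(-1) = -9)
(s*((-11 - 19)/(13 - 20)))*(-39) = -9*(-11 - 19)/(13 - 20)*(-39) = -(-270)/(-7)*(-39) = -(-270)*(-1)/7*(-39) = -9*30/7*(-39) = -270/7*(-39) = 10530/7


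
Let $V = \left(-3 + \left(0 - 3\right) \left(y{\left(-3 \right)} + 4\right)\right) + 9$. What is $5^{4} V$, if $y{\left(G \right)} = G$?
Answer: $1875$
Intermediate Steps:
$V = 3$ ($V = \left(-3 + \left(0 - 3\right) \left(-3 + 4\right)\right) + 9 = \left(-3 - 3\right) + 9 = -6 + 9 = 3$)
$5^{4} V = 5^{4} \cdot 3 = 625 \cdot 3 = 1875$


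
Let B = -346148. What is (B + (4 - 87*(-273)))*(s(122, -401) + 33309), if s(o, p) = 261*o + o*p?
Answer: -5232115997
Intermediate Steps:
(B + (4 - 87*(-273)))*(s(122, -401) + 33309) = (-346148 + (4 - 87*(-273)))*(122*(261 - 401) + 33309) = (-346148 + (4 + 23751))*(122*(-140) + 33309) = (-346148 + 23755)*(-17080 + 33309) = -322393*16229 = -5232115997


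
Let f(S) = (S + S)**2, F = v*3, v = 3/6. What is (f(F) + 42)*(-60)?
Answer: -3060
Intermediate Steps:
v = 1/2 (v = 3*(1/6) = 1/2 ≈ 0.50000)
F = 3/2 (F = (1/2)*3 = 3/2 ≈ 1.5000)
f(S) = 4*S**2 (f(S) = (2*S)**2 = 4*S**2)
(f(F) + 42)*(-60) = (4*(3/2)**2 + 42)*(-60) = (4*(9/4) + 42)*(-60) = (9 + 42)*(-60) = 51*(-60) = -3060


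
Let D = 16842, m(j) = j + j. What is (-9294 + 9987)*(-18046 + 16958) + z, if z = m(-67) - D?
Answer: -770960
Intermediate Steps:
m(j) = 2*j
z = -16976 (z = 2*(-67) - 1*16842 = -134 - 16842 = -16976)
(-9294 + 9987)*(-18046 + 16958) + z = (-9294 + 9987)*(-18046 + 16958) - 16976 = 693*(-1088) - 16976 = -753984 - 16976 = -770960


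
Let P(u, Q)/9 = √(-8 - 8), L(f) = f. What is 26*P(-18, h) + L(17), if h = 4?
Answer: 17 + 936*I ≈ 17.0 + 936.0*I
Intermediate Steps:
P(u, Q) = 36*I (P(u, Q) = 9*√(-8 - 8) = 9*√(-16) = 9*(4*I) = 36*I)
26*P(-18, h) + L(17) = 26*(36*I) + 17 = 936*I + 17 = 17 + 936*I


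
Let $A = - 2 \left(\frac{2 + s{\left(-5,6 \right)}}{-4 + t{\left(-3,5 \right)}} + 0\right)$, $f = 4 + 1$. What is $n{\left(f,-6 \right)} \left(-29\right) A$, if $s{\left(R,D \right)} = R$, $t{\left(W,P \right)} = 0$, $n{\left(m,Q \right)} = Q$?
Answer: $-261$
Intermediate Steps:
$f = 5$
$A = - \frac{3}{2}$ ($A = - 2 \left(\frac{2 - 5}{-4 + 0} + 0\right) = - 2 \left(- \frac{3}{-4} + 0\right) = - 2 \left(\left(-3\right) \left(- \frac{1}{4}\right) + 0\right) = - 2 \left(\frac{3}{4} + 0\right) = \left(-2\right) \frac{3}{4} = - \frac{3}{2} \approx -1.5$)
$n{\left(f,-6 \right)} \left(-29\right) A = \left(-6\right) \left(-29\right) \left(- \frac{3}{2}\right) = 174 \left(- \frac{3}{2}\right) = -261$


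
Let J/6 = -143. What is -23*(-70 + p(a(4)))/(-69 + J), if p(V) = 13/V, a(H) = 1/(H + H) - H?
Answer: -17434/9579 ≈ -1.8200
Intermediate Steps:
J = -858 (J = 6*(-143) = -858)
a(H) = 1/(2*H) - H
-23*(-70 + p(a(4)))/(-69 + J) = -23*(-70 + 13/((½)/4 - 1*4))/(-69 - 858) = -23*(-70 + 13/((½)*(¼) - 4))/(-927) = -23*(-70 + 13/(⅛ - 4))*(-1)/927 = -23*(-70 + 13/(-31/8))*(-1)/927 = -23*(-70 + 13*(-8/31))*(-1)/927 = -23*(-70 - 104/31)*(-1)/927 = -(-52302)*(-1)/(31*927) = -23*758/9579 = -17434/9579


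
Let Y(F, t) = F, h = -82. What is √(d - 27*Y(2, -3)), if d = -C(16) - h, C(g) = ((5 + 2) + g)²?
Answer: I*√501 ≈ 22.383*I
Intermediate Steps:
C(g) = (7 + g)²
d = -447 (d = -(7 + 16)² - 1*(-82) = -1*23² + 82 = -1*529 + 82 = -529 + 82 = -447)
√(d - 27*Y(2, -3)) = √(-447 - 27*2) = √(-447 - 54) = √(-501) = I*√501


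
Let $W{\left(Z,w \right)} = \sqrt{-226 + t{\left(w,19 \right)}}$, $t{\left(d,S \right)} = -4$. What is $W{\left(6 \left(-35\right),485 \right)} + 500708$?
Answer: $500708 + i \sqrt{230} \approx 5.0071 \cdot 10^{5} + 15.166 i$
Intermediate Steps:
$W{\left(Z,w \right)} = i \sqrt{230}$ ($W{\left(Z,w \right)} = \sqrt{-226 - 4} = \sqrt{-230} = i \sqrt{230}$)
$W{\left(6 \left(-35\right),485 \right)} + 500708 = i \sqrt{230} + 500708 = 500708 + i \sqrt{230}$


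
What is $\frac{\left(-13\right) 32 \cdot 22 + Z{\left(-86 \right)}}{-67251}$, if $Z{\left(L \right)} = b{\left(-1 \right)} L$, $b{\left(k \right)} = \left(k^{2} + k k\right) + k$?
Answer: $\frac{9238}{67251} \approx 0.13737$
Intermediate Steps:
$b{\left(k \right)} = k + 2 k^{2}$ ($b{\left(k \right)} = \left(k^{2} + k^{2}\right) + k = 2 k^{2} + k = k + 2 k^{2}$)
$Z{\left(L \right)} = L$ ($Z{\left(L \right)} = - (1 + 2 \left(-1\right)) L = - (1 - 2) L = \left(-1\right) \left(-1\right) L = 1 L = L$)
$\frac{\left(-13\right) 32 \cdot 22 + Z{\left(-86 \right)}}{-67251} = \frac{\left(-13\right) 32 \cdot 22 - 86}{-67251} = \left(\left(-416\right) 22 - 86\right) \left(- \frac{1}{67251}\right) = \left(-9152 - 86\right) \left(- \frac{1}{67251}\right) = \left(-9238\right) \left(- \frac{1}{67251}\right) = \frac{9238}{67251}$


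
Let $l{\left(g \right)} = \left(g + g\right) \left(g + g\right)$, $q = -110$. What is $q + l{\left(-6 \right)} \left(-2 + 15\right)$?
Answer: $1762$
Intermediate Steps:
$l{\left(g \right)} = 4 g^{2}$ ($l{\left(g \right)} = 2 g 2 g = 4 g^{2}$)
$q + l{\left(-6 \right)} \left(-2 + 15\right) = -110 + 4 \left(-6\right)^{2} \left(-2 + 15\right) = -110 + 4 \cdot 36 \cdot 13 = -110 + 144 \cdot 13 = -110 + 1872 = 1762$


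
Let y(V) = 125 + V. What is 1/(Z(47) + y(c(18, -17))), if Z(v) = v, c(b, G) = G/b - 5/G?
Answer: 306/52433 ≈ 0.0058360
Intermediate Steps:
c(b, G) = -5/G + G/b
1/(Z(47) + y(c(18, -17))) = 1/(47 + (125 + (-5/(-17) - 17/18))) = 1/(47 + (125 + (-5*(-1/17) - 17*1/18))) = 1/(47 + (125 + (5/17 - 17/18))) = 1/(47 + (125 - 199/306)) = 1/(47 + 38051/306) = 1/(52433/306) = 306/52433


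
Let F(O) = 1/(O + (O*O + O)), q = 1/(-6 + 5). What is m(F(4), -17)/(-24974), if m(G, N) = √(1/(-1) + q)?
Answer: -I*√2/24974 ≈ -5.6627e-5*I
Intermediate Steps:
q = -1 (q = 1/(-1) = -1)
F(O) = 1/(O² + 2*O) (F(O) = 1/(O + (O² + O)) = 1/(O + (O + O²)) = 1/(O² + 2*O))
m(G, N) = I*√2 (m(G, N) = √(1/(-1) - 1) = √(-1 - 1) = √(-2) = I*√2)
m(F(4), -17)/(-24974) = (I*√2)/(-24974) = (I*√2)*(-1/24974) = -I*√2/24974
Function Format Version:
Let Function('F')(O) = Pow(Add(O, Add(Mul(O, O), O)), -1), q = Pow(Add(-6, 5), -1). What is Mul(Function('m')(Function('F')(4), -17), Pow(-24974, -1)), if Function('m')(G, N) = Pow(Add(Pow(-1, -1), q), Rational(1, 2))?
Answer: Mul(Rational(-1, 24974), I, Pow(2, Rational(1, 2))) ≈ Mul(-5.6627e-5, I)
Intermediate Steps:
q = -1 (q = Pow(-1, -1) = -1)
Function('F')(O) = Pow(Add(Pow(O, 2), Mul(2, O)), -1) (Function('F')(O) = Pow(Add(O, Add(Pow(O, 2), O)), -1) = Pow(Add(O, Add(O, Pow(O, 2))), -1) = Pow(Add(Pow(O, 2), Mul(2, O)), -1))
Function('m')(G, N) = Mul(I, Pow(2, Rational(1, 2))) (Function('m')(G, N) = Pow(Add(Pow(-1, -1), -1), Rational(1, 2)) = Pow(Add(-1, -1), Rational(1, 2)) = Pow(-2, Rational(1, 2)) = Mul(I, Pow(2, Rational(1, 2))))
Mul(Function('m')(Function('F')(4), -17), Pow(-24974, -1)) = Mul(Mul(I, Pow(2, Rational(1, 2))), Pow(-24974, -1)) = Mul(Mul(I, Pow(2, Rational(1, 2))), Rational(-1, 24974)) = Mul(Rational(-1, 24974), I, Pow(2, Rational(1, 2)))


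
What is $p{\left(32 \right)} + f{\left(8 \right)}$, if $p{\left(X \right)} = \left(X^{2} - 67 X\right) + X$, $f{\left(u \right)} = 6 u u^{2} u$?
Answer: $23488$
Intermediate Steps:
$f{\left(u \right)} = 6 u^{4}$ ($f{\left(u \right)} = 6 u^{3} u = 6 u^{4}$)
$p{\left(X \right)} = X^{2} - 66 X$
$p{\left(32 \right)} + f{\left(8 \right)} = 32 \left(-66 + 32\right) + 6 \cdot 8^{4} = 32 \left(-34\right) + 6 \cdot 4096 = -1088 + 24576 = 23488$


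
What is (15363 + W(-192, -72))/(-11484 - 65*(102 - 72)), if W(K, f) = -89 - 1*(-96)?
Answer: -7685/6717 ≈ -1.1441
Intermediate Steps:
W(K, f) = 7 (W(K, f) = -89 + 96 = 7)
(15363 + W(-192, -72))/(-11484 - 65*(102 - 72)) = (15363 + 7)/(-11484 - 65*(102 - 72)) = 15370/(-11484 - 65*30) = 15370/(-11484 - 1950) = 15370/(-13434) = 15370*(-1/13434) = -7685/6717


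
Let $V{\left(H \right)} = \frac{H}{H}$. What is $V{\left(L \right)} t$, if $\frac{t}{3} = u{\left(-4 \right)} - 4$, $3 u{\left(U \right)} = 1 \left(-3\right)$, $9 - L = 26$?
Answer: $-15$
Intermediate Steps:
$L = -17$ ($L = 9 - 26 = -17$)
$u{\left(U \right)} = -1$ ($u{\left(U \right)} = \frac{1 \left(-3\right)}{3} = \frac{1}{3} \left(-3\right) = -1$)
$V{\left(H \right)} = 1$
$t = -15$ ($t = 3 \left(-1 - 4\right) = 3 \left(-5\right) = -15$)
$V{\left(L \right)} t = 1 \left(-15\right) = -15$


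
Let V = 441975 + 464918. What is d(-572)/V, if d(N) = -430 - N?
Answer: 142/906893 ≈ 0.00015658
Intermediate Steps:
V = 906893
d(-572)/V = (-430 - 1*(-572))/906893 = (-430 + 572)*(1/906893) = 142*(1/906893) = 142/906893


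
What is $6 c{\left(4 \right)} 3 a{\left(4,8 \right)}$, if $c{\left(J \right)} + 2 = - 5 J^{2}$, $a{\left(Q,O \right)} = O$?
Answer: $-11808$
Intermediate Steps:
$c{\left(J \right)} = -2 - 5 J^{2}$
$6 c{\left(4 \right)} 3 a{\left(4,8 \right)} = 6 \left(-2 - 5 \cdot 4^{2}\right) 3 \cdot 8 = 6 \left(-2 - 80\right) 3 \cdot 8 = 6 \left(-82\right) 3 \cdot 8 = \left(-492\right) 3 \cdot 8 = \left(-1476\right) 8 = -11808$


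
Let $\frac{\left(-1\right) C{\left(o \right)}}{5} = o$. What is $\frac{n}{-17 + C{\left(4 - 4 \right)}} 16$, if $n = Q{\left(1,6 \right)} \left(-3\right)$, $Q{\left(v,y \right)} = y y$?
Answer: $\frac{1728}{17} \approx 101.65$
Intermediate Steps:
$C{\left(o \right)} = - 5 o$
$Q{\left(v,y \right)} = y^{2}$
$n = -108$ ($n = 6^{2} \left(-3\right) = 36 \left(-3\right) = -108$)
$\frac{n}{-17 + C{\left(4 - 4 \right)}} 16 = - \frac{108}{-17 - 5 \left(4 - 4\right)} 16 = - \frac{108}{-17 - 0} \cdot 16 = - \frac{108}{-17 + 0} \cdot 16 = - \frac{108}{-17} \cdot 16 = \left(-108\right) \left(- \frac{1}{17}\right) 16 = \frac{108}{17} \cdot 16 = \frac{1728}{17}$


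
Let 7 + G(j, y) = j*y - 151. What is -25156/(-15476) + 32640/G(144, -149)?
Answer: 4823143/41812283 ≈ 0.11535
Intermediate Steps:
G(j, y) = -158 + j*y (G(j, y) = -7 + (j*y - 151) = -7 + (-151 + j*y) = -158 + j*y)
-25156/(-15476) + 32640/G(144, -149) = -25156/(-15476) + 32640/(-158 + 144*(-149)) = -25156*(-1/15476) + 32640/(-158 - 21456) = 6289/3869 + 32640/(-21614) = 6289/3869 + 32640*(-1/21614) = 6289/3869 - 16320/10807 = 4823143/41812283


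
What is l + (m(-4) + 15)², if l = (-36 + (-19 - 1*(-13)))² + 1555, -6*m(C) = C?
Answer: 32080/9 ≈ 3564.4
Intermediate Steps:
m(C) = -C/6
l = 3319 (l = (-36 + (-19 + 13))² + 1555 = (-36 - 6)² + 1555 = (-42)² + 1555 = 1764 + 1555 = 3319)
l + (m(-4) + 15)² = 3319 + (-⅙*(-4) + 15)² = 3319 + (⅔ + 15)² = 3319 + (47/3)² = 3319 + 2209/9 = 32080/9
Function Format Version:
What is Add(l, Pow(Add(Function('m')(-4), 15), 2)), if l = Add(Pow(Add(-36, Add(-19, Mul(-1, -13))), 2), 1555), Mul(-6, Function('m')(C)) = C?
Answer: Rational(32080, 9) ≈ 3564.4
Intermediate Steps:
Function('m')(C) = Mul(Rational(-1, 6), C)
l = 3319 (l = Add(Pow(Add(-36, Add(-19, 13)), 2), 1555) = Add(Pow(Add(-36, -6), 2), 1555) = Add(Pow(-42, 2), 1555) = Add(1764, 1555) = 3319)
Add(l, Pow(Add(Function('m')(-4), 15), 2)) = Add(3319, Pow(Add(Mul(Rational(-1, 6), -4), 15), 2)) = Add(3319, Pow(Add(Rational(2, 3), 15), 2)) = Add(3319, Pow(Rational(47, 3), 2)) = Add(3319, Rational(2209, 9)) = Rational(32080, 9)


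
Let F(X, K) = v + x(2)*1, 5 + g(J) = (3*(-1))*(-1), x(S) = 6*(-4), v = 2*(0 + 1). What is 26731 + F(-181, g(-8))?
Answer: 26709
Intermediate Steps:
v = 2 (v = 2*1 = 2)
x(S) = -24
g(J) = -2 (g(J) = -5 + (3*(-1))*(-1) = -5 - 3*(-1) = -5 + 3 = -2)
F(X, K) = -22 (F(X, K) = 2 - 24*1 = 2 - 24 = -22)
26731 + F(-181, g(-8)) = 26731 - 22 = 26709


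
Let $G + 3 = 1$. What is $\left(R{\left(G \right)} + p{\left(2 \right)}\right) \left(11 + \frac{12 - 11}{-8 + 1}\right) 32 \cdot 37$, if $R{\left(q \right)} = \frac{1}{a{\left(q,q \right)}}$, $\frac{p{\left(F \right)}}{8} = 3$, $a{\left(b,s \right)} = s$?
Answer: $\frac{2114624}{7} \approx 3.0209 \cdot 10^{5}$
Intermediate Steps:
$G = -2$ ($G = -3 + 1 = -2$)
$p{\left(F \right)} = 24$ ($p{\left(F \right)} = 8 \cdot 3 = 24$)
$R{\left(q \right)} = \frac{1}{q}$
$\left(R{\left(G \right)} + p{\left(2 \right)}\right) \left(11 + \frac{12 - 11}{-8 + 1}\right) 32 \cdot 37 = \left(\frac{1}{-2} + 24\right) \left(11 + \frac{12 - 11}{-8 + 1}\right) 32 \cdot 37 = \left(- \frac{1}{2} + 24\right) \left(11 + 1 \frac{1}{-7}\right) 32 \cdot 37 = \frac{47 \left(11 + 1 \left(- \frac{1}{7}\right)\right)}{2} \cdot 32 \cdot 37 = \frac{47 \left(11 - \frac{1}{7}\right)}{2} \cdot 32 \cdot 37 = \frac{47}{2} \cdot \frac{76}{7} \cdot 32 \cdot 37 = \frac{1786}{7} \cdot 32 \cdot 37 = \frac{57152}{7} \cdot 37 = \frac{2114624}{7}$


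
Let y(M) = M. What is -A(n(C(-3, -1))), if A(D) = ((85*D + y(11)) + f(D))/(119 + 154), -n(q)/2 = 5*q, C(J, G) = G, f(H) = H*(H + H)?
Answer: -1061/273 ≈ -3.8864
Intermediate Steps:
f(H) = 2*H² (f(H) = H*(2*H) = 2*H²)
n(q) = -10*q
A(D) = 11/273 + 2*D²/273 + 85*D/273 (A(D) = ((85*D + 11) + 2*D²)/(119 + 154) = ((11 + 85*D) + 2*D²)/273 = (11 + 2*D² + 85*D)*(1/273) = 11/273 + 2*D²/273 + 85*D/273)
-A(n(C(-3, -1))) = -(11/273 + 2*(-10*(-1))²/273 + 85*(-10*(-1))/273) = -(11/273 + (2/273)*10² + (85/273)*10) = -(11/273 + (2/273)*100 + 850/273) = -(11/273 + 200/273 + 850/273) = -1*1061/273 = -1061/273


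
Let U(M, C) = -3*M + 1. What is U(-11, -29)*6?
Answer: 204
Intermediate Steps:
U(M, C) = 1 - 3*M
U(-11, -29)*6 = (1 - 3*(-11))*6 = (1 + 33)*6 = 34*6 = 204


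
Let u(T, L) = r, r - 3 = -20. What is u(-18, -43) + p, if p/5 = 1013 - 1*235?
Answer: 3873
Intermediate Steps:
r = -17 (r = 3 - 20 = -17)
u(T, L) = -17
p = 3890 (p = 5*(1013 - 1*235) = 5*(1013 - 235) = 5*778 = 3890)
u(-18, -43) + p = -17 + 3890 = 3873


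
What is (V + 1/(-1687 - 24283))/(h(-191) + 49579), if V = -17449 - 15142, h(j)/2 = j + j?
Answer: -846388271/1267725550 ≈ -0.66764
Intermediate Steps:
h(j) = 4*j (h(j) = 2*(j + j) = 2*(2*j) = 4*j)
V = -32591
(V + 1/(-1687 - 24283))/(h(-191) + 49579) = (-32591 + 1/(-1687 - 24283))/(4*(-191) + 49579) = (-32591 + 1/(-25970))/(-764 + 49579) = (-32591 - 1/25970)/48815 = -846388271/25970*1/48815 = -846388271/1267725550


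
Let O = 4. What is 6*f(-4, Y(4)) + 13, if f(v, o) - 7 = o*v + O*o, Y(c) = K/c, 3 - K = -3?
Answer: 55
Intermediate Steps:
K = 6 (K = 3 - 1*(-3) = 3 + 3 = 6)
Y(c) = 6/c
f(v, o) = 7 + 4*o + o*v (f(v, o) = 7 + (o*v + 4*o) = 7 + (4*o + o*v) = 7 + 4*o + o*v)
6*f(-4, Y(4)) + 13 = 6*(7 + 4*(6/4) + (6/4)*(-4)) + 13 = 6*(7 + 4*(6*(¼)) + (6*(¼))*(-4)) + 13 = 6*(7 + 4*(3/2) + (3/2)*(-4)) + 13 = 6*(7 + 6 - 6) + 13 = 6*7 + 13 = 42 + 13 = 55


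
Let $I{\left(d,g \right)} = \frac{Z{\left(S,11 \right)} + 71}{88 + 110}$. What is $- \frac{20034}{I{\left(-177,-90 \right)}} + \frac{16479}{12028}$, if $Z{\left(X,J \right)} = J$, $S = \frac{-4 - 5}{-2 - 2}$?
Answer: $- \frac{23855250609}{493148} \approx -48373.0$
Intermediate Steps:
$S = \frac{9}{4}$ ($S = - \frac{9}{-4} = \left(-9\right) \left(- \frac{1}{4}\right) = \frac{9}{4} \approx 2.25$)
$I{\left(d,g \right)} = \frac{41}{99}$ ($I{\left(d,g \right)} = \frac{11 + 71}{88 + 110} = \frac{82}{198} = 82 \cdot \frac{1}{198} = \frac{41}{99}$)
$- \frac{20034}{I{\left(-177,-90 \right)}} + \frac{16479}{12028} = - \frac{20034}{\frac{41}{99}} + \frac{16479}{12028} = \left(-20034\right) \frac{99}{41} + 16479 \cdot \frac{1}{12028} = - \frac{1983366}{41} + \frac{16479}{12028} = - \frac{23855250609}{493148}$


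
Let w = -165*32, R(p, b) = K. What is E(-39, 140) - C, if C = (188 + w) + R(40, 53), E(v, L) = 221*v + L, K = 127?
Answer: -3514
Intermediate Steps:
E(v, L) = L + 221*v
R(p, b) = 127
w = -5280
C = -4965 (C = (188 - 5280) + 127 = -5092 + 127 = -4965)
E(-39, 140) - C = (140 + 221*(-39)) - 1*(-4965) = (140 - 8619) + 4965 = -8479 + 4965 = -3514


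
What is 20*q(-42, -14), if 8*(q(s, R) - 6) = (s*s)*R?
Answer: -61620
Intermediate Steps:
q(s, R) = 6 + R*s**2/8 (q(s, R) = 6 + ((s*s)*R)/8 = 6 + (s**2*R)/8 = 6 + (R*s**2)/8 = 6 + R*s**2/8)
20*q(-42, -14) = 20*(6 + (1/8)*(-14)*(-42)**2) = 20*(6 + (1/8)*(-14)*1764) = 20*(6 - 3087) = 20*(-3081) = -61620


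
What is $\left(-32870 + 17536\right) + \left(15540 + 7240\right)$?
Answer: $7446$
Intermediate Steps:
$\left(-32870 + 17536\right) + \left(15540 + 7240\right) = -15334 + 22780 = 7446$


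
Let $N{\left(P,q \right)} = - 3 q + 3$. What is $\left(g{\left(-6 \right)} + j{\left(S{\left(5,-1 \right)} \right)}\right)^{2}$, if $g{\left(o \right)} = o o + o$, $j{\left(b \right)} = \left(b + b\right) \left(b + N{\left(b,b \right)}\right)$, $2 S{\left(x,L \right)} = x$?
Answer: $400$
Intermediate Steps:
$N{\left(P,q \right)} = 3 - 3 q$
$S{\left(x,L \right)} = \frac{x}{2}$
$j{\left(b \right)} = 2 b \left(3 - 2 b\right)$ ($j{\left(b \right)} = \left(b + b\right) \left(b - \left(-3 + 3 b\right)\right) = 2 b \left(3 - 2 b\right)$)
$g{\left(o \right)} = o + o^{2}$ ($g{\left(o \right)} = o^{2} + o = o + o^{2}$)
$\left(g{\left(-6 \right)} + j{\left(S{\left(5,-1 \right)} \right)}\right)^{2} = \left(- 6 \left(1 - 6\right) + 2 \cdot \frac{1}{2} \cdot 5 \left(3 - 2 \cdot \frac{1}{2} \cdot 5\right)\right)^{2} = \left(\left(-6\right) \left(-5\right) + 2 \cdot \frac{5}{2} \left(3 - 5\right)\right)^{2} = \left(30 + 2 \cdot \frac{5}{2} \left(3 - 5\right)\right)^{2} = \left(30 + 2 \cdot \frac{5}{2} \left(-2\right)\right)^{2} = \left(30 - 10\right)^{2} = 20^{2} = 400$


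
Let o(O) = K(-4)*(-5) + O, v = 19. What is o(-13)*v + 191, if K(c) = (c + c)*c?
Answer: -3096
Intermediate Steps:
K(c) = 2*c² (K(c) = (2*c)*c = 2*c²)
o(O) = -160 + O (o(O) = (2*(-4)²)*(-5) + O = (2*16)*(-5) + O = 32*(-5) + O = -160 + O)
o(-13)*v + 191 = (-160 - 13)*19 + 191 = -173*19 + 191 = -3287 + 191 = -3096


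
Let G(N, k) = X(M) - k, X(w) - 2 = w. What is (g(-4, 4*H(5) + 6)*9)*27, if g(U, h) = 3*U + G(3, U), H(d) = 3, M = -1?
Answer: -1701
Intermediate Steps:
X(w) = 2 + w
G(N, k) = 1 - k (G(N, k) = (2 - 1) - k = 1 - k)
g(U, h) = 1 + 2*U (g(U, h) = 3*U + (1 - U) = 1 + 2*U)
(g(-4, 4*H(5) + 6)*9)*27 = ((1 + 2*(-4))*9)*27 = ((1 - 8)*9)*27 = -7*9*27 = -63*27 = -1701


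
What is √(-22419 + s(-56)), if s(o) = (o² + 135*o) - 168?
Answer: I*√27011 ≈ 164.35*I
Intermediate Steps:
s(o) = -168 + o² + 135*o
√(-22419 + s(-56)) = √(-22419 + (-168 + (-56)² + 135*(-56))) = √(-22419 + (-168 + 3136 - 7560)) = √(-22419 - 4592) = √(-27011) = I*√27011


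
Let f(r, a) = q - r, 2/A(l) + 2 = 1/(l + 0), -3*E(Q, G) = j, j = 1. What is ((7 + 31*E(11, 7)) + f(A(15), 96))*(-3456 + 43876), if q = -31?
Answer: -117096740/87 ≈ -1.3459e+6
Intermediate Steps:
E(Q, G) = -⅓ (E(Q, G) = -⅓*1 = -⅓)
A(l) = 2/(-2 + 1/l) (A(l) = 2/(-2 + 1/(l + 0)) = 2/(-2 + 1/l))
f(r, a) = -31 - r
((7 + 31*E(11, 7)) + f(A(15), 96))*(-3456 + 43876) = ((7 + 31*(-⅓)) + (-31 - (-2)*15/(-1 + 2*15)))*(-3456 + 43876) = ((7 - 31/3) + (-31 - (-2)*15/(-1 + 30)))*40420 = (-10/3 + (-31 - (-2)*15/29))*40420 = (-10/3 + (-31 - 1*(-30/29)))*40420 = (-10/3 + (-31 + 30/29))*40420 = (-10/3 - 869/29)*40420 = -2897/87*40420 = -117096740/87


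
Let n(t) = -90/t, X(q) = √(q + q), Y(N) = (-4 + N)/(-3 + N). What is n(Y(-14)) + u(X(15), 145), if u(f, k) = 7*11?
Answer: -8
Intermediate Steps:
Y(N) = (-4 + N)/(-3 + N)
X(q) = √2*√q (X(q) = √(2*q) = √2*√q)
u(f, k) = 77
n(Y(-14)) + u(X(15), 145) = -90*(-3 - 14)/(-4 - 14) + 77 = -90/(-18/(-17)) + 77 = -90/((-1/17*(-18))) + 77 = -90/18/17 + 77 = -90*17/18 + 77 = -85 + 77 = -8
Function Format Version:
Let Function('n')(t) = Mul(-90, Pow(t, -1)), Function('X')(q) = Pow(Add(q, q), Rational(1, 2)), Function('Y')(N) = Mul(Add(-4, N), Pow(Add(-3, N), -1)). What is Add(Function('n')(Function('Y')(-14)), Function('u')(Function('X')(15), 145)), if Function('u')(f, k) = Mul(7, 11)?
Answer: -8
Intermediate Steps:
Function('Y')(N) = Mul(Pow(Add(-3, N), -1), Add(-4, N))
Function('X')(q) = Mul(Pow(2, Rational(1, 2)), Pow(q, Rational(1, 2))) (Function('X')(q) = Pow(Mul(2, q), Rational(1, 2)) = Mul(Pow(2, Rational(1, 2)), Pow(q, Rational(1, 2))))
Function('u')(f, k) = 77
Add(Function('n')(Function('Y')(-14)), Function('u')(Function('X')(15), 145)) = Add(Mul(-90, Pow(Mul(Pow(Add(-3, -14), -1), Add(-4, -14)), -1)), 77) = Add(Mul(-90, Pow(Mul(Pow(-17, -1), -18), -1)), 77) = Add(Mul(-90, Pow(Mul(Rational(-1, 17), -18), -1)), 77) = Add(Mul(-90, Pow(Rational(18, 17), -1)), 77) = Add(Mul(-90, Rational(17, 18)), 77) = Add(-85, 77) = -8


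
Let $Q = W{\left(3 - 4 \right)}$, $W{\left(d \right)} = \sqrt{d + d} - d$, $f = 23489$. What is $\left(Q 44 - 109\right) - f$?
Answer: $-23554 + 44 i \sqrt{2} \approx -23554.0 + 62.225 i$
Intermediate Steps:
$W{\left(d \right)} = - d + \sqrt{2} \sqrt{d}$ ($W{\left(d \right)} = \sqrt{2 d} - d = \sqrt{2} \sqrt{d} - d = - d + \sqrt{2} \sqrt{d}$)
$Q = 1 + i \sqrt{2}$ ($Q = - (3 - 4) + \sqrt{2} \sqrt{3 - 4} = \left(-1\right) \left(-1\right) + \sqrt{2} \sqrt{-1} = 1 + \sqrt{2} i = 1 + i \sqrt{2} \approx 1.0 + 1.4142 i$)
$\left(Q 44 - 109\right) - f = \left(\left(1 + i \sqrt{2}\right) 44 - 109\right) - 23489 = \left(\left(44 + 44 i \sqrt{2}\right) - 109\right) - 23489 = \left(-65 + 44 i \sqrt{2}\right) - 23489 = -23554 + 44 i \sqrt{2}$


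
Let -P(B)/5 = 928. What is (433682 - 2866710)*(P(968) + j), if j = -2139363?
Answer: 5216419331084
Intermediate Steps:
P(B) = -4640 (P(B) = -5*928 = -4640)
(433682 - 2866710)*(P(968) + j) = (433682 - 2866710)*(-4640 - 2139363) = -2433028*(-2144003) = 5216419331084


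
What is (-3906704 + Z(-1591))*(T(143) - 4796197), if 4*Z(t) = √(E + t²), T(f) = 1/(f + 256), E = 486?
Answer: 393483761892832/21 - 956841301*√2531767/798 ≈ 1.8735e+13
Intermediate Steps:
T(f) = 1/(256 + f)
Z(t) = √(486 + t²)/4
(-3906704 + Z(-1591))*(T(143) - 4796197) = (-3906704 + √(486 + (-1591)²)/4)*(1/(256 + 143) - 4796197) = (-3906704 + √(486 + 2531281)/4)*(1/399 - 4796197) = (-3906704 + √2531767/4)*(1/399 - 4796197) = (-3906704 + √2531767/4)*(-1913682602/399) = 393483761892832/21 - 956841301*√2531767/798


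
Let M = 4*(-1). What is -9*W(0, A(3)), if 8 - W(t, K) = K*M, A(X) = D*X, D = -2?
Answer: 144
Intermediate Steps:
A(X) = -2*X
M = -4
W(t, K) = 8 + 4*K (W(t, K) = 8 - K*(-4) = 8 - (-4)*K = 8 + 4*K)
-9*W(0, A(3)) = -9*(8 + 4*(-2*3)) = -9*(8 + 4*(-6)) = -9*(8 - 24) = -9*(-16) = 144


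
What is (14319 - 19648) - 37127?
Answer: -42456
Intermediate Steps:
(14319 - 19648) - 37127 = -5329 - 37127 = -42456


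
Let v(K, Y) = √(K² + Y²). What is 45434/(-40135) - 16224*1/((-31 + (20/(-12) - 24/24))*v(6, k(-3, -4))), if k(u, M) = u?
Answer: -45434/40135 + 16224*√5/505 ≈ 70.706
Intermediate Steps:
45434/(-40135) - 16224*1/((-31 + (20/(-12) - 24/24))*v(6, k(-3, -4))) = 45434/(-40135) - 16224*1/((-31 + (20/(-12) - 24/24))*√(6² + (-3)²)) = 45434*(-1/40135) - 16224*1/((-31 + (20*(-1/12) - 24*1/24))*√(36 + 9)) = -45434/40135 - 16224*√5/(15*(-31 + (-5/3 - 1))) = -45434/40135 - 16224*√5/(15*(-31 - 8/3)) = -45434/40135 - 16224*(-√5/505) = -45434/40135 - (-16224)*√5/505 = -45434/40135 + 16224*√5/505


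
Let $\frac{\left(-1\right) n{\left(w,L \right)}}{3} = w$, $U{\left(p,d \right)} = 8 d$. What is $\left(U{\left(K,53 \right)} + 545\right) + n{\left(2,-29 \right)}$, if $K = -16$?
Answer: $963$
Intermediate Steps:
$n{\left(w,L \right)} = - 3 w$
$\left(U{\left(K,53 \right)} + 545\right) + n{\left(2,-29 \right)} = \left(8 \cdot 53 + 545\right) - 6 = \left(424 + 545\right) - 6 = 969 - 6 = 963$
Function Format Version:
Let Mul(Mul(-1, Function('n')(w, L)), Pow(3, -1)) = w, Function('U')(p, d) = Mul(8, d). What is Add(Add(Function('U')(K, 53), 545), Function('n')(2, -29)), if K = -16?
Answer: 963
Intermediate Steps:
Function('n')(w, L) = Mul(-3, w)
Add(Add(Function('U')(K, 53), 545), Function('n')(2, -29)) = Add(Add(Mul(8, 53), 545), Mul(-3, 2)) = Add(Add(424, 545), -6) = Add(969, -6) = 963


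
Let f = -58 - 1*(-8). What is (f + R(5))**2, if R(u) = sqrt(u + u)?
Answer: (50 - sqrt(10))**2 ≈ 2193.8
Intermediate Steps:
R(u) = sqrt(2)*sqrt(u) (R(u) = sqrt(2*u) = sqrt(2)*sqrt(u))
f = -50 (f = -58 + 8 = -50)
(f + R(5))**2 = (-50 + sqrt(2)*sqrt(5))**2 = (-50 + sqrt(10))**2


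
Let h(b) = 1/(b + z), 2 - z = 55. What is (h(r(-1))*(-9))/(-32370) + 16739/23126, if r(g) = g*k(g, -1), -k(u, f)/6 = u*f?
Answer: 2122194923/2931972095 ≈ 0.72381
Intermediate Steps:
z = -53 (z = 2 - 1*55 = 2 - 55 = -53)
k(u, f) = -6*f*u (k(u, f) = -6*u*f = -6*f*u)
r(g) = 6*g² (r(g) = g*(-6*(-1)*g) = g*(6*g) = 6*g²)
h(b) = 1/(-53 + b) (h(b) = 1/(b - 53) = 1/(-53 + b))
(h(r(-1))*(-9))/(-32370) + 16739/23126 = (-9/(-53 + 6*(-1)²))/(-32370) + 16739/23126 = (-9/(-53 + 6*1))*(-1/32370) + 16739*(1/23126) = (-9/(-53 + 6))*(-1/32370) + 16739/23126 = (-9/(-47))*(-1/32370) + 16739/23126 = -1/47*(-9)*(-1/32370) + 16739/23126 = (9/47)*(-1/32370) + 16739/23126 = -3/507130 + 16739/23126 = 2122194923/2931972095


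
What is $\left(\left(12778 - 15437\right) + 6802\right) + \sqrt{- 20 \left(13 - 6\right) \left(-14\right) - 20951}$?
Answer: $4143 + i \sqrt{18991} \approx 4143.0 + 137.81 i$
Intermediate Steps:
$\left(\left(12778 - 15437\right) + 6802\right) + \sqrt{- 20 \left(13 - 6\right) \left(-14\right) - 20951} = \left(-2659 + 6802\right) + \sqrt{\left(-20\right) 7 \left(-14\right) - 20951} = 4143 + \sqrt{\left(-140\right) \left(-14\right) - 20951} = 4143 + \sqrt{1960 - 20951} = 4143 + \sqrt{-18991} = 4143 + i \sqrt{18991}$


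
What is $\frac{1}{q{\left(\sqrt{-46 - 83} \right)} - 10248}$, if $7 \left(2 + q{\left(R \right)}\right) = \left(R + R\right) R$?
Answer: $- \frac{7}{72008} \approx -9.7211 \cdot 10^{-5}$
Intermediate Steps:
$q{\left(R \right)} = -2 + \frac{2 R^{2}}{7}$ ($q{\left(R \right)} = -2 + \frac{\left(R + R\right) R}{7} = -2 + \frac{2 R R}{7} = -2 + \frac{2 R^{2}}{7}$)
$\frac{1}{q{\left(\sqrt{-46 - 83} \right)} - 10248} = \frac{1}{\left(-2 + \frac{2 \left(\sqrt{-46 - 83}\right)^{2}}{7}\right) - 10248} = \frac{1}{\left(-2 + \frac{2 \left(\sqrt{-129}\right)^{2}}{7}\right) - 10248} = \frac{1}{\left(-2 + \frac{2 \left(i \sqrt{129}\right)^{2}}{7}\right) - 10248} = \frac{1}{\left(-2 + \frac{2}{7} \left(-129\right)\right) - 10248} = \frac{1}{\left(-2 - \frac{258}{7}\right) - 10248} = \frac{1}{- \frac{272}{7} - 10248} = \frac{1}{- \frac{72008}{7}} = - \frac{7}{72008}$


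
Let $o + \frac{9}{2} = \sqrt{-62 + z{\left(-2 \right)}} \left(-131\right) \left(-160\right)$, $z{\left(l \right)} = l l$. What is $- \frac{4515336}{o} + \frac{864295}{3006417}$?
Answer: $\frac{88335553009511911}{306421871239590177} + \frac{378565770240 i \sqrt{58}}{101922611281} \approx 0.28828 + 28.287 i$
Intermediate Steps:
$z{\left(l \right)} = l^{2}$
$o = - \frac{9}{2} + 20960 i \sqrt{58}$ ($o = - \frac{9}{2} + \sqrt{-62 + \left(-2\right)^{2}} \left(-131\right) \left(-160\right) = - \frac{9}{2} + \sqrt{-62 + 4} \left(-131\right) \left(-160\right) = - \frac{9}{2} + \sqrt{-58} \left(-131\right) \left(-160\right) = - \frac{9}{2} + i \sqrt{58} \left(-131\right) \left(-160\right) = - \frac{9}{2} + - 131 i \sqrt{58} \left(-160\right) = - \frac{9}{2} + 20960 i \sqrt{58} \approx -4.5 + 1.5963 \cdot 10^{5} i$)
$- \frac{4515336}{o} + \frac{864295}{3006417} = - \frac{4515336}{- \frac{9}{2} + 20960 i \sqrt{58}} + \frac{864295}{3006417} = \frac{864295}{3006417} - \frac{4515336}{- \frac{9}{2} + 20960 i \sqrt{58}}$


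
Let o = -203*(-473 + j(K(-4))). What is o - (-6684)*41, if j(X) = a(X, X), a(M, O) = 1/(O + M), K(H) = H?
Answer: 2960707/8 ≈ 3.7009e+5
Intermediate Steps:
a(M, O) = 1/(M + O)
j(X) = 1/(2*X) (j(X) = 1/(X + X) = 1/(2*X))
o = 768355/8 (o = -203*(-473 + (½)/(-4)) = -203*(-473 + (½)*(-¼)) = -203*(-473 - ⅛) = -203*(-3785/8) = 768355/8 ≈ 96044.)
o - (-6684)*41 = 768355/8 - (-6684)*41 = 768355/8 - 1*(-274044) = 768355/8 + 274044 = 2960707/8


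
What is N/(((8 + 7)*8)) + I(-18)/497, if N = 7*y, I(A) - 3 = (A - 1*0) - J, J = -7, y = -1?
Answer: -4439/59640 ≈ -0.074430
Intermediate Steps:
I(A) = 10 + A (I(A) = 3 + ((A - 1*0) - 1*(-7)) = 3 + ((A + 0) + 7) = 3 + (A + 7) = 3 + (7 + A) = 10 + A)
N = -7 (N = 7*(-1) = -7)
N/(((8 + 7)*8)) + I(-18)/497 = -7*1/(8*(8 + 7)) + (10 - 18)/497 = -7/(15*8) - 8*1/497 = -7/120 - 8/497 = -4439/59640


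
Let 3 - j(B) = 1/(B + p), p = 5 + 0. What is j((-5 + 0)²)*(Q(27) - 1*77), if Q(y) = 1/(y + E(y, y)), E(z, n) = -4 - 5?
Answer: -24653/108 ≈ -228.27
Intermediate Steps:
E(z, n) = -9
Q(y) = 1/(-9 + y) (Q(y) = 1/(y - 9) = 1/(-9 + y))
p = 5
j(B) = 3 - 1/(5 + B) (j(B) = 3 - 1/(B + 5) = 3 - 1/(5 + B))
j((-5 + 0)²)*(Q(27) - 1*77) = ((14 + 3*(-5 + 0)²)/(5 + (-5 + 0)²))*(1/(-9 + 27) - 1*77) = ((14 + 3*(-5)²)/(5 + (-5)²))*(1/18 - 77) = ((14 + 3*25)/(5 + 25))*(1/18 - 77) = ((14 + 75)/30)*(-1385/18) = ((1/30)*89)*(-1385/18) = (89/30)*(-1385/18) = -24653/108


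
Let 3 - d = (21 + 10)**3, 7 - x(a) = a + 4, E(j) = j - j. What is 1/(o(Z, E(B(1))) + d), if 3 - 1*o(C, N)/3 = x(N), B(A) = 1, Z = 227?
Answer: -1/29788 ≈ -3.3571e-5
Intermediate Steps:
E(j) = 0
x(a) = 3 - a (x(a) = 7 - (a + 4) = 7 - (4 + a) = 7 + (-4 - a) = 3 - a)
d = -29788 (d = 3 - (21 + 10)**3 = 3 - 1*31**3 = 3 - 1*29791 = 3 - 29791 = -29788)
o(C, N) = 3*N (o(C, N) = 9 - 3*(3 - N) = 9 + (-9 + 3*N) = 3*N)
1/(o(Z, E(B(1))) + d) = 1/(3*0 - 29788) = 1/(0 - 29788) = 1/(-29788) = -1/29788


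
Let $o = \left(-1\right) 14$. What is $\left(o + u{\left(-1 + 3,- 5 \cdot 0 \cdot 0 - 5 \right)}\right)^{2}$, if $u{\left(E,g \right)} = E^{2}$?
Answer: $100$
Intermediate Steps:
$o = -14$
$\left(o + u{\left(-1 + 3,- 5 \cdot 0 \cdot 0 - 5 \right)}\right)^{2} = \left(-14 + \left(-1 + 3\right)^{2}\right)^{2} = \left(-14 + 2^{2}\right)^{2} = \left(-14 + 4\right)^{2} = \left(-10\right)^{2} = 100$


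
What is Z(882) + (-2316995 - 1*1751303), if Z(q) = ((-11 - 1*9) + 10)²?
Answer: -4068198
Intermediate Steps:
Z(q) = 100 (Z(q) = ((-11 - 9) + 10)² = (-20 + 10)² = (-10)² = 100)
Z(882) + (-2316995 - 1*1751303) = 100 + (-2316995 - 1*1751303) = 100 + (-2316995 - 1751303) = 100 - 4068298 = -4068198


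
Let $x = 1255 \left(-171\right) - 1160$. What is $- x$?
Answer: $215765$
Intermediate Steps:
$x = -215765$ ($x = -214605 - 1160 = -215765$)
$- x = \left(-1\right) \left(-215765\right) = 215765$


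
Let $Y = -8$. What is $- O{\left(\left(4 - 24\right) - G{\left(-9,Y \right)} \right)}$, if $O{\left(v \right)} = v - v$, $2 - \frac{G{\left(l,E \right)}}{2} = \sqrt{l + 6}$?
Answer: $0$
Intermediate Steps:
$G{\left(l,E \right)} = 4 - 2 \sqrt{6 + l}$ ($G{\left(l,E \right)} = 4 - 2 \sqrt{l + 6} = 4 - 2 \sqrt{6 + l}$)
$O{\left(v \right)} = 0$
$- O{\left(\left(4 - 24\right) - G{\left(-9,Y \right)} \right)} = \left(-1\right) 0 = 0$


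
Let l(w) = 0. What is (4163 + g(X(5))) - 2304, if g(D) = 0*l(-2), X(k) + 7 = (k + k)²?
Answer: 1859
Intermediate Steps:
X(k) = -7 + 4*k² (X(k) = -7 + (k + k)² = -7 + (2*k)² = -7 + 4*k²)
g(D) = 0 (g(D) = 0*0 = 0)
(4163 + g(X(5))) - 2304 = (4163 + 0) - 2304 = 4163 - 2304 = 1859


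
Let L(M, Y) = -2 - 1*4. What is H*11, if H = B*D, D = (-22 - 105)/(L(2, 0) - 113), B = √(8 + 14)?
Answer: 1397*√22/119 ≈ 55.063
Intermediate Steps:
L(M, Y) = -6 (L(M, Y) = -2 - 4 = -6)
B = √22 ≈ 4.6904
D = 127/119 (D = (-22 - 105)/(-6 - 113) = -127/(-119) = -127*(-1/119) = 127/119 ≈ 1.0672)
H = 127*√22/119 (H = √22*(127/119) = 127*√22/119 ≈ 5.0057)
H*11 = (127*√22/119)*11 = 1397*√22/119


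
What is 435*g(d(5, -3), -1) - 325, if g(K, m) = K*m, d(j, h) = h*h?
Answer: -4240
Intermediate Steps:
d(j, h) = h²
435*g(d(5, -3), -1) - 325 = 435*((-3)²*(-1)) - 325 = 435*(9*(-1)) - 325 = 435*(-9) - 325 = -3915 - 325 = -4240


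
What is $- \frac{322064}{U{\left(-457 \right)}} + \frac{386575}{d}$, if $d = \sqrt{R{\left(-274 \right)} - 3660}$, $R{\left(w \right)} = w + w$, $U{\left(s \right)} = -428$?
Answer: $\frac{80516}{107} - \frac{386575 i \sqrt{263}}{1052} \approx 752.49 - 5959.3 i$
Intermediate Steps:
$R{\left(w \right)} = 2 w$
$d = 4 i \sqrt{263}$ ($d = \sqrt{2 \left(-274\right) - 3660} = \sqrt{-548 - 3660} = \sqrt{-4208} = 4 i \sqrt{263} \approx 64.869 i$)
$- \frac{322064}{U{\left(-457 \right)}} + \frac{386575}{d} = - \frac{322064}{-428} + \frac{386575}{4 i \sqrt{263}} = \left(-322064\right) \left(- \frac{1}{428}\right) + 386575 \left(- \frac{i \sqrt{263}}{1052}\right) = \frac{80516}{107} - \frac{386575 i \sqrt{263}}{1052}$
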